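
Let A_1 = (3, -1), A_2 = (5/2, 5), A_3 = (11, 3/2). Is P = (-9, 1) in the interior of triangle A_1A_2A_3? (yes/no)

no

Barycentric coordinates of P: (297/197, 184/197, -284/197).
The three coordinates are positive, positive, negative; a point is interior exactly when all three are positive.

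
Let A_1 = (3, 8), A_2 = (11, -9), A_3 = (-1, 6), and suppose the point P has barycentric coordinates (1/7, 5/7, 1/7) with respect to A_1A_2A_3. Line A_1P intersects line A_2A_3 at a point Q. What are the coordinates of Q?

(9, -13/2)

Line A_1P meets A_2A_3 where the A_1-coordinate vanishes; zeroing P's A_1-weight and renormalizing leaves A_2, A_3-weights 5/7 : 1/7 → (5/6, 1/6).
So Q = (5/6)·A_2 + (1/6)·A_3 = (9, -13/2).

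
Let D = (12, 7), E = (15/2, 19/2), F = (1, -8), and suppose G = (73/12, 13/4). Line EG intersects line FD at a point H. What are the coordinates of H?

Barycentric coordinates of G with respect to DEF: (1/6, 1/2, 1/3).
On side FD the E-coordinate is zero; dropping G's E-weight 1/2 and renormalizing the remaining 1/3 : 1/6 gives weights 2/3, 1/3 on F, D.
H = (2/3)·(1, -8) + (1/3)·(12, 7) = (14/3, -3).

(14/3, -3)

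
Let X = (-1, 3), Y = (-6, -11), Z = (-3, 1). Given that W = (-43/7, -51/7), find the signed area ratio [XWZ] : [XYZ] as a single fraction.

[XYZ] = ½·((-1)·(-11−1) + (-6)·(1−3) + (-3)·(3−(-11))) = ½·(12 + 12 − 42) = -9.
[XWZ] = ½·((-1)·(-51/7−1) + (-43/7)·(1−3) + (-3)·(3−(-51/7))) = ½·(58/7 + 86/7 − 216/7) = -36/7, so the ratio is (-36/7)/(-9) = 4/7.

4/7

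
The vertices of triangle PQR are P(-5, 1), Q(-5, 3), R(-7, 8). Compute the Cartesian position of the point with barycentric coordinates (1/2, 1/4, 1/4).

S = (1/2)·P + (1/4)·Q + (1/4)·R.
x-coordinate: (1/2)·(-5) + (1/4)·(-5) + (1/4)·(-7) = -11/2.
y-coordinate: (1/2)·1 + (1/4)·3 + (1/4)·8 = 13/4.

(-11/2, 13/4)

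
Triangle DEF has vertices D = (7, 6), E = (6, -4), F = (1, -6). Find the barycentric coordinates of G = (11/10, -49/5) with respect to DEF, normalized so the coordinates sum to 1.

(-2/5, 1/2, 9/10)

Signed area of the reference triangle: [DEF] = ½·(7·(-4−(-6)) + 6·(-6−6) + 1·(6−(-4))) = ½·(14 − 72 + 10) = -24.
[GEF] = ½·((11/10)·(-4−(-6)) + 6·(-6−(-49/5)) + 1·(-49/5−(-4))) = ½·(11/5 + 114/5 − 29/5) = 48/5, so the D-coordinate is (48/5)/(-24) = -2/5.
[DGF] = ½·(7·(-49/5−(-6)) + (11/10)·(-6−6) + 1·(6−(-49/5))) = ½·(-133/5 − 66/5 + 79/5) = -12, so the E-coordinate is 1/2.
[DEG] = ½·(7·(-4−(-49/5)) + 6·(-49/5−6) + (11/10)·(6−(-4))) = ½·(203/5 − 474/5 + 11) = -108/5, so the F-coordinate is 9/10.
Check: -2/5 + 1/2 + 9/10 = 1.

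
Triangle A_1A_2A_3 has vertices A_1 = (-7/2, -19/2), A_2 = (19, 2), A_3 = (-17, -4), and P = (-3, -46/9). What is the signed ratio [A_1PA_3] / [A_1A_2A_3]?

2/9

[A_1A_2A_3] = ½·((-7/2)·(2−(-4)) + 19·(-4−(-19/2)) + (-17)·(-19/2−2)) = ½·(-21 + 209/2 + 391/2) = 279/2.
[A_1PA_3] = ½·((-7/2)·(-46/9−(-4)) + (-3)·(-4−(-19/2)) + (-17)·(-19/2−(-46/9))) = ½·(35/9 − 33/2 + 1343/18) = 31, so the ratio is 31/(279/2) = 2/9.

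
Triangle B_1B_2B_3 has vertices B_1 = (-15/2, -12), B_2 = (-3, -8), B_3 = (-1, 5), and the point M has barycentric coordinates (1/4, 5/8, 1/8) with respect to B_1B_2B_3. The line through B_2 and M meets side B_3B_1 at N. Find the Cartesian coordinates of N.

Line B_2M meets B_3B_1 where the B_2-coordinate vanishes; zeroing M's B_2-weight and renormalizing leaves B_3, B_1-weights 1/8 : 1/4 → (1/3, 2/3).
So N = (1/3)·B_3 + (2/3)·B_1 = (-16/3, -19/3).

(-16/3, -19/3)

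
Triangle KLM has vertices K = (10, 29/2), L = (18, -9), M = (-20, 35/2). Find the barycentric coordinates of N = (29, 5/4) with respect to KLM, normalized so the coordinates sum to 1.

(1, 1/2, -1/2)

Signed area of the reference triangle: [KLM] = ½·(10·(-9−(35/2)) + 18·(35/2−(29/2)) + (-20)·(29/2−(-9))) = ½·(-265 + 54 − 470) = -681/2.
[NLM] = ½·(29·(-9−(35/2)) + 18·(35/2−(5/4)) + (-20)·(5/4−(-9))) = ½·(-1537/2 + 585/2 − 205) = -681/2, so the K-coordinate is (-681/2)/(-681/2) = 1.
[KNM] = ½·(10·(5/4−(35/2)) + 29·(35/2−(29/2)) + (-20)·(29/2−(5/4))) = ½·(-325/2 + 87 − 265) = -681/4, so the L-coordinate is 1/2.
[KLN] = ½·(10·(-9−(5/4)) + 18·(5/4−(29/2)) + 29·(29/2−(-9))) = ½·(-205/2 − 477/2 + 1363/2) = 681/4, so the M-coordinate is -1/2.
Check: 1 + 1/2 − 1/2 = 1.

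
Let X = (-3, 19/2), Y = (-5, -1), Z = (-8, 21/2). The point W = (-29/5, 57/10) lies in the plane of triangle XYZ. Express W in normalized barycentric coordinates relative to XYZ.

Signed area of the reference triangle: [XYZ] = ½·((-3)·(-1−(21/2)) + (-5)·(21/2−(19/2)) + (-8)·(19/2−(-1))) = ½·(69/2 − 5 − 84) = -109/4.
[WYZ] = ½·((-29/5)·(-1−(21/2)) + (-5)·(21/2−(57/10)) + (-8)·(57/10−(-1))) = ½·(667/10 − 24 − 268/5) = -109/20, so the X-coordinate is (-109/20)/(-109/4) = 1/5.
[XWZ] = ½·((-3)·(57/10−(21/2)) + (-29/5)·(21/2−(19/2)) + (-8)·(19/2−(57/10))) = ½·(72/5 − 29/5 − 152/5) = -109/10, so the Y-coordinate is 2/5.
[XYW] = ½·((-3)·(-1−(57/10)) + (-5)·(57/10−(19/2)) + (-29/5)·(19/2−(-1))) = ½·(201/10 + 19 − 609/10) = -109/10, so the Z-coordinate is 2/5.

(1/5, 2/5, 2/5)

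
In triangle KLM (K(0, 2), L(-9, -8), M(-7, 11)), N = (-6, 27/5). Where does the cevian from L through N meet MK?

(-21/4, 35/4)

Barycentric coordinates of N with respect to KLM: (1/5, 1/5, 3/5).
On side MK the L-coordinate is zero; dropping N's L-weight 1/5 and renormalizing the remaining 3/5 : 1/5 gives weights 3/4, 1/4 on M, K.
J = (3/4)·(-7, 11) + (1/4)·(0, 2) = (-21/4, 35/4).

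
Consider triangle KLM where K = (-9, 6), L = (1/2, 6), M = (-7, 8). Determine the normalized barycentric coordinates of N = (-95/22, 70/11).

(4/11, 5/11, 2/11)

Signed area of the reference triangle: [KLM] = ½·((-9)·(6−8) + (1/2)·(8−6) + (-7)·(6−6)) = ½·(18 + 1 + 0) = 19/2.
[NLM] = ½·((-95/22)·(6−8) + (1/2)·(8−(70/11)) + (-7)·(70/11−6)) = ½·(95/11 + 9/11 − 28/11) = 38/11, so the K-coordinate is (38/11)/(19/2) = 4/11.
[KNM] = ½·((-9)·(70/11−8) + (-95/22)·(8−6) + (-7)·(6−(70/11))) = ½·(162/11 − 95/11 + 28/11) = 95/22, so the L-coordinate is 5/11.
[KLN] = ½·((-9)·(6−(70/11)) + (1/2)·(70/11−6) + (-95/22)·(6−6)) = ½·(36/11 + 2/11 + 0) = 19/11, so the M-coordinate is 2/11.
Check: 4/11 + 5/11 + 2/11 = 1.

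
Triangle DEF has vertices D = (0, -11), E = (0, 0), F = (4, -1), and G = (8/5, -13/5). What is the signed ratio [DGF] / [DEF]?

2/5

[DEF] = ½·(0·(0−(-1)) + 0·(-1−(-11)) + 4·(-11−0)) = ½·(0 + 0 − 44) = -22.
[DGF] = ½·(0·(-13/5−(-1)) + (8/5)·(-1−(-11)) + 4·(-11−(-13/5))) = ½·(0 + 16 − 168/5) = -44/5, so the ratio is (-44/5)/(-22) = 2/5.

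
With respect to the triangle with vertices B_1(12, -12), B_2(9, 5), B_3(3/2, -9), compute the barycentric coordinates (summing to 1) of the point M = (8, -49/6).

Signed area of the reference triangle: [B_1B_2B_3] = ½·(12·(5−(-9)) + 9·(-9−(-12)) + (3/2)·(-12−5)) = ½·(168 + 27 − 51/2) = 339/4.
[MB_2B_3] = ½·(8·(5−(-9)) + 9·(-9−(-49/6)) + (3/2)·(-49/6−5)) = ½·(112 − 15/2 − 79/4) = 339/8, so the B_1-coordinate is (339/8)/(339/4) = 1/2.
[B_1MB_3] = ½·(12·(-49/6−(-9)) + 8·(-9−(-12)) + (3/2)·(-12−(-49/6))) = ½·(10 + 24 − 23/4) = 113/8, so the B_2-coordinate is 1/6.
[B_1B_2M] = ½·(12·(5−(-49/6)) + 9·(-49/6−(-12)) + 8·(-12−5)) = ½·(158 + 69/2 − 136) = 113/4, so the B_3-coordinate is 1/3.

(1/2, 1/6, 1/3)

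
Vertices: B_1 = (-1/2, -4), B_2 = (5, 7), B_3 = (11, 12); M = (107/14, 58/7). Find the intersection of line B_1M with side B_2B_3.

Barycentric coordinates of M with respect to B_1B_2B_3: (1/7, 2/7, 4/7).
On side B_2B_3 the B_1-coordinate is zero; dropping M's B_1-weight 1/7 and renormalizing the remaining 2/7 : 4/7 gives weights 1/3, 2/3 on B_2, B_3.
N = (1/3)·(5, 7) + (2/3)·(11, 12) = (9, 31/3).

(9, 31/3)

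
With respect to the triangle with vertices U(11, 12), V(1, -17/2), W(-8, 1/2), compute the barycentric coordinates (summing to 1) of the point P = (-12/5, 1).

Signed area of the reference triangle: [UVW] = ½·(11·(-17/2−(1/2)) + 1·(1/2−12) + (-8)·(12−(-17/2))) = ½·(-99 − 23/2 − 164) = -549/4.
[PVW] = ½·((-12/5)·(-17/2−(1/2)) + 1·(1/2−1) + (-8)·(1−(-17/2))) = ½·(108/5 − 1/2 − 76) = -549/20, so the U-coordinate is (-549/20)/(-549/4) = 1/5.
[UPW] = ½·(11·(1−(1/2)) + (-12/5)·(1/2−12) + (-8)·(12−1)) = ½·(11/2 + 138/5 − 88) = -549/20, so the V-coordinate is 1/5.
[UVP] = ½·(11·(-17/2−1) + 1·(1−12) + (-12/5)·(12−(-17/2))) = ½·(-209/2 − 11 − 246/5) = -1647/20, so the W-coordinate is 3/5.

(1/5, 1/5, 3/5)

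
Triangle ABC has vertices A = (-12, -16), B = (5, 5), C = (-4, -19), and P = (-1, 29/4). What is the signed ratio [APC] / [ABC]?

[ABC] = ½·((-12)·(5−(-19)) + 5·(-19−(-16)) + (-4)·(-16−5)) = ½·(-288 − 15 + 84) = -219/2.
[APC] = ½·((-12)·(29/4−(-19)) + (-1)·(-19−(-16)) + (-4)·(-16−(29/4))) = ½·(-315 + 3 + 93) = -219/2, so the ratio is (-219/2)/(-219/2) = 1.

1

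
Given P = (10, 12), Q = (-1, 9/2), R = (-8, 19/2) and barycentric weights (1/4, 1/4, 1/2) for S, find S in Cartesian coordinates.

S = (1/4)·P + (1/4)·Q + (1/2)·R.
x-coordinate: (1/4)·10 + (1/4)·(-1) + (1/2)·(-8) = -7/4.
y-coordinate: (1/4)·12 + (1/4)·(9/2) + (1/2)·(19/2) = 71/8.

(-7/4, 71/8)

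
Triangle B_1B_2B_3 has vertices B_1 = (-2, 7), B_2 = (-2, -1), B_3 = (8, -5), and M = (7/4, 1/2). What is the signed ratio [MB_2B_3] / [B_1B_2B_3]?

3/8

[B_1B_2B_3] = ½·((-2)·(-1−(-5)) + (-2)·(-5−7) + 8·(7−(-1))) = ½·(-8 + 24 + 64) = 40.
[MB_2B_3] = ½·((7/4)·(-1−(-5)) + (-2)·(-5−(1/2)) + 8·(1/2−(-1))) = ½·(7 + 11 + 12) = 15, so the ratio is 15/40 = 3/8.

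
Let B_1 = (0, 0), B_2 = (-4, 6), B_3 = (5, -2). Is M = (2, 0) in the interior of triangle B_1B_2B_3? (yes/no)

yes

Barycentric coordinates of M: (3/11, 2/11, 6/11).
The three coordinates are positive, positive, positive; a point is interior exactly when all three are positive.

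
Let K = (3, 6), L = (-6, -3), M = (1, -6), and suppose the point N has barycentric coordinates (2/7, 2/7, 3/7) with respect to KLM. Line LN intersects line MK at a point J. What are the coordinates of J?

Line LN meets MK where the L-coordinate vanishes; zeroing N's L-weight and renormalizing leaves M, K-weights 3/7 : 2/7 → (3/5, 2/5).
So J = (3/5)·M + (2/5)·K = (9/5, -6/5).

(9/5, -6/5)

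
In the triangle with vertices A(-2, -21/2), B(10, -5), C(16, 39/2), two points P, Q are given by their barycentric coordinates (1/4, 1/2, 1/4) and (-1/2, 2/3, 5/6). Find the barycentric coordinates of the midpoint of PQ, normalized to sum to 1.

Since both coordinate triples sum to 1, the midpoint's barycentrics are the componentwise average.
(1/4+-1/2)/2 = -1/8; similarly 7/12 and 13/24.

(-1/8, 7/12, 13/24)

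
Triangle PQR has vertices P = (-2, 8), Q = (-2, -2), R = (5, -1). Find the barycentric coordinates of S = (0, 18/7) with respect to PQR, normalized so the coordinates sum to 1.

Signed area of the reference triangle: [PQR] = ½·((-2)·(-2−(-1)) + (-2)·(-1−8) + 5·(8−(-2))) = ½·(2 + 18 + 50) = 35.
[SQR] = ½·(0·(-2−(-1)) + (-2)·(-1−(18/7)) + 5·(18/7−(-2))) = ½·(0 + 50/7 + 160/7) = 15, so the P-coordinate is 15/35 = 3/7.
[PSR] = ½·((-2)·(18/7−(-1)) + 0·(-1−8) + 5·(8−(18/7))) = ½·(-50/7 + 0 + 190/7) = 10, so the Q-coordinate is 2/7.
[PQS] = ½·((-2)·(-2−(18/7)) + (-2)·(18/7−8) + 0·(8−(-2))) = ½·(64/7 + 76/7 + 0) = 10, so the R-coordinate is 2/7.
Check: 3/7 + 2/7 + 2/7 = 1.

(3/7, 2/7, 2/7)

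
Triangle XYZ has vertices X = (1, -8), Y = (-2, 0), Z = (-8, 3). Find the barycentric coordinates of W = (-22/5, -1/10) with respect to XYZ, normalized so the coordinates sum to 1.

(1/5, 3/10, 1/2)

Signed area of the reference triangle: [XYZ] = ½·(1·(0−3) + (-2)·(3−(-8)) + (-8)·(-8−0)) = ½·(-3 − 22 + 64) = 39/2.
[WYZ] = ½·((-22/5)·(0−3) + (-2)·(3−(-1/10)) + (-8)·(-1/10−0)) = ½·(66/5 − 31/5 + 4/5) = 39/10, so the X-coordinate is (39/10)/(39/2) = 1/5.
[XWZ] = ½·(1·(-1/10−3) + (-22/5)·(3−(-8)) + (-8)·(-8−(-1/10))) = ½·(-31/10 − 242/5 + 316/5) = 117/20, so the Y-coordinate is 3/10.
[XYW] = ½·(1·(0−(-1/10)) + (-2)·(-1/10−(-8)) + (-22/5)·(-8−0)) = ½·(1/10 − 79/5 + 176/5) = 39/4, so the Z-coordinate is 1/2.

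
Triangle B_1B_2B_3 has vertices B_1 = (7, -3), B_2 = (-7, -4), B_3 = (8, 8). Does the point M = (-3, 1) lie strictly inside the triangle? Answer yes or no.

Barycentric coordinates of M: (-3/17, 38/51, 22/51).
The three coordinates are negative, positive, positive; a point is interior exactly when all three are positive.

no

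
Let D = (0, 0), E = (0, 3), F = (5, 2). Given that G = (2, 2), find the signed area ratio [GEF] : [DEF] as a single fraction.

[DEF] = ½·(0·(3−2) + 0·(2−0) + 5·(0−3)) = ½·(0 + 0 − 15) = -15/2.
[GEF] = ½·(2·(3−2) + 0·(2−2) + 5·(2−3)) = ½·(2 + 0 − 5) = -3/2, so the ratio is (-3/2)/(-15/2) = 1/5.

1/5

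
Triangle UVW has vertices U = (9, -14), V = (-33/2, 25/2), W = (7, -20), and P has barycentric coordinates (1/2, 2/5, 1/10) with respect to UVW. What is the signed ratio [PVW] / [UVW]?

The signed ratio [PVW]/[UVW] equals the barycentric coordinate of P at vertex U, which is 1/2.

1/2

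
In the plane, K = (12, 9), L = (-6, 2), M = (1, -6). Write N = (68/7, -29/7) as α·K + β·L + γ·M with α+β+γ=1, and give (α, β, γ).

Signed area of the reference triangle: [KLM] = ½·(12·(2−(-6)) + (-6)·(-6−9) + 1·(9−2)) = ½·(96 + 90 + 7) = 193/2.
[NLM] = ½·((68/7)·(2−(-6)) + (-6)·(-6−(-29/7)) + 1·(-29/7−2)) = ½·(544/7 + 78/7 − 43/7) = 579/14, so the K-coordinate is (579/14)/(193/2) = 3/7.
[KNM] = ½·(12·(-29/7−(-6)) + (68/7)·(-6−9) + 1·(9−(-29/7))) = ½·(156/7 − 1020/7 + 92/7) = -386/7, so the L-coordinate is -4/7.
[KLN] = ½·(12·(2−(-29/7)) + (-6)·(-29/7−9) + (68/7)·(9−2)) = ½·(516/7 + 552/7 + 68) = 772/7, so the M-coordinate is 8/7.

(3/7, -4/7, 8/7)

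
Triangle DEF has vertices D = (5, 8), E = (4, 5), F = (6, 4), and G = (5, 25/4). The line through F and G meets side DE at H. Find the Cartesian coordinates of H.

Barycentric coordinates of G with respect to DEF: (1/2, 1/4, 1/4).
On side DE the F-coordinate is zero; dropping G's F-weight 1/4 and renormalizing the remaining 1/2 : 1/4 gives weights 2/3, 1/3 on D, E.
H = (2/3)·(5, 8) + (1/3)·(4, 5) = (14/3, 7).

(14/3, 7)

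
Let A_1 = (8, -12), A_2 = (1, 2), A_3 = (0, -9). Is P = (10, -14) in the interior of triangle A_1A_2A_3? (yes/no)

no

Barycentric coordinates of P: (115/91, -10/91, -2/13).
The three coordinates are positive, negative, negative; a point is interior exactly when all three are positive.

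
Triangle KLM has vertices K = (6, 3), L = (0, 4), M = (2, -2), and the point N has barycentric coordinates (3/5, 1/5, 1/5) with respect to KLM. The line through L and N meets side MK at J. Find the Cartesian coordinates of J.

Line LN meets MK where the L-coordinate vanishes; zeroing N's L-weight and renormalizing leaves M, K-weights 1/5 : 3/5 → (1/4, 3/4).
So J = (1/4)·M + (3/4)·K = (5, 7/4).

(5, 7/4)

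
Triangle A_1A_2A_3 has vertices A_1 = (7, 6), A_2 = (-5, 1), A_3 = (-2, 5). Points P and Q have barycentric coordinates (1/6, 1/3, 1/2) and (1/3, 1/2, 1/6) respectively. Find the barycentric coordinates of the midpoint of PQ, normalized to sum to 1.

Since both coordinate triples sum to 1, the midpoint's barycentrics are the componentwise average.
(1/6+1/3)/2 = 1/4; similarly 5/12 and 1/3.

(1/4, 5/12, 1/3)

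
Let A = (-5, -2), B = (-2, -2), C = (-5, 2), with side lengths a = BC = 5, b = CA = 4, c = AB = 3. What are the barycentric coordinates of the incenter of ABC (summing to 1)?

The incenter has barycentric coordinates proportional to the opposite side lengths: (5 : 4 : 3).
Normalizing by 5+4+3 = 12 gives (5/12, 1/3, 1/4).

(5/12, 1/3, 1/4)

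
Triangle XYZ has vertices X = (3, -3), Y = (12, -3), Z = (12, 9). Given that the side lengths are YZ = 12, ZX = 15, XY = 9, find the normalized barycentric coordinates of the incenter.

The incenter has barycentric coordinates proportional to the opposite side lengths: (12 : 15 : 9).
Normalizing by 12+15+9 = 36 gives (1/3, 5/12, 1/4).

(1/3, 5/12, 1/4)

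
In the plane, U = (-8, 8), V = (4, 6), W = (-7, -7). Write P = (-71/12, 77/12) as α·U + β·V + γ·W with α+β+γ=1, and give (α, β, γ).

(3/4, 1/6, 1/12)

Signed area of the reference triangle: [UVW] = ½·((-8)·(6−(-7)) + 4·(-7−8) + (-7)·(8−6)) = ½·(-104 − 60 − 14) = -89.
[PVW] = ½·((-71/12)·(6−(-7)) + 4·(-7−(77/12)) + (-7)·(77/12−6)) = ½·(-923/12 − 161/3 − 35/12) = -267/4, so the U-coordinate is (-267/4)/(-89) = 3/4.
[UPW] = ½·((-8)·(77/12−(-7)) + (-71/12)·(-7−8) + (-7)·(8−(77/12))) = ½·(-322/3 + 355/4 − 133/12) = -89/6, so the V-coordinate is 1/6.
[UVP] = ½·((-8)·(6−(77/12)) + 4·(77/12−8) + (-71/12)·(8−6)) = ½·(10/3 − 19/3 − 71/6) = -89/12, so the W-coordinate is 1/12.
Check: 3/4 + 1/6 + 1/12 = 1.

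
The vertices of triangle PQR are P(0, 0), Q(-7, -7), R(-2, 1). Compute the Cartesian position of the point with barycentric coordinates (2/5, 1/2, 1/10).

(-37/10, -17/5)

S = (2/5)·P + (1/2)·Q + (1/10)·R.
x-coordinate: (2/5)·0 + (1/2)·(-7) + (1/10)·(-2) = -37/10.
y-coordinate: (2/5)·0 + (1/2)·(-7) + (1/10)·1 = -17/5.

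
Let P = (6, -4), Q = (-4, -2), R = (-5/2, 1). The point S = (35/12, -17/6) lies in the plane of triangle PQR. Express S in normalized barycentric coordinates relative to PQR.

Signed area of the reference triangle: [PQR] = ½·(6·(-2−1) + (-4)·(1−(-4)) + (-5/2)·(-4−(-2))) = ½·(-18 − 20 + 5) = -33/2.
[SQR] = ½·((35/12)·(-2−1) + (-4)·(1−(-17/6)) + (-5/2)·(-17/6−(-2))) = ½·(-35/4 − 46/3 + 25/12) = -11, so the P-coordinate is (-11)/(-33/2) = 2/3.
[PSR] = ½·(6·(-17/6−1) + (35/12)·(1−(-4)) + (-5/2)·(-4−(-17/6))) = ½·(-23 + 175/12 + 35/12) = -11/4, so the Q-coordinate is 1/6.
[PQS] = ½·(6·(-2−(-17/6)) + (-4)·(-17/6−(-4)) + (35/12)·(-4−(-2))) = ½·(5 − 14/3 − 35/6) = -11/4, so the R-coordinate is 1/6.

(2/3, 1/6, 1/6)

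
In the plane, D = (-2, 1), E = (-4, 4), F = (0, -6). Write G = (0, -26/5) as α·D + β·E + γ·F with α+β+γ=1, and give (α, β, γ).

Signed area of the reference triangle: [DEF] = ½·((-2)·(4−(-6)) + (-4)·(-6−1) + 0·(1−4)) = ½·(-20 + 28 + 0) = 4.
[GEF] = ½·(0·(4−(-6)) + (-4)·(-6−(-26/5)) + 0·(-26/5−4)) = ½·(0 + 16/5 + 0) = 8/5, so the D-coordinate is (8/5)/4 = 2/5.
[DGF] = ½·((-2)·(-26/5−(-6)) + 0·(-6−1) + 0·(1−(-26/5))) = ½·(-8/5 + 0 + 0) = -4/5, so the E-coordinate is -1/5.
[DEG] = ½·((-2)·(4−(-26/5)) + (-4)·(-26/5−1) + 0·(1−4)) = ½·(-92/5 + 124/5 + 0) = 16/5, so the F-coordinate is 4/5.

(2/5, -1/5, 4/5)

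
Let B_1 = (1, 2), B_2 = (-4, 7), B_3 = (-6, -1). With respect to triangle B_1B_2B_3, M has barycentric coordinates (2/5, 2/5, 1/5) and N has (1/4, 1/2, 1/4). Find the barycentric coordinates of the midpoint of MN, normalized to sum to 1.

Since both coordinate triples sum to 1, the midpoint's barycentrics are the componentwise average.
(2/5+1/4)/2 = 13/40; similarly 9/20 and 9/40.

(13/40, 9/20, 9/40)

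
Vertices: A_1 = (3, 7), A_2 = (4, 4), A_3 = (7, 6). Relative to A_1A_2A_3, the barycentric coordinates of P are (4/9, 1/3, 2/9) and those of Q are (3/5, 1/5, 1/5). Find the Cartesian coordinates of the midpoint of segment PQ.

(37/9, 539/90)

Barycentric coordinates of the midpoint are the average: (47/90, 4/15, 19/90).
Converting: (47/90)·A_1 + (4/15)·A_2 + (19/90)·A_3 = (37/9, 539/90).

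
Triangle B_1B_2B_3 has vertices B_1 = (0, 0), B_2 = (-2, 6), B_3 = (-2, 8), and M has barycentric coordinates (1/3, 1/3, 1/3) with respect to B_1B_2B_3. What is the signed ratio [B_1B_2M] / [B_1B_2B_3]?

The signed ratio [B_1B_2M]/[B_1B_2B_3] equals the barycentric coordinate of M at vertex B_3, which is 1/3.

1/3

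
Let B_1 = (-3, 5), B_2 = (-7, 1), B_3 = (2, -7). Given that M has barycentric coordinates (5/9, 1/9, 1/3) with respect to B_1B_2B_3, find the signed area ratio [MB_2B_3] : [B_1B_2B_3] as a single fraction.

5/9

The signed ratio [MB_2B_3]/[B_1B_2B_3] equals the barycentric coordinate of M at vertex B_1, which is 5/9.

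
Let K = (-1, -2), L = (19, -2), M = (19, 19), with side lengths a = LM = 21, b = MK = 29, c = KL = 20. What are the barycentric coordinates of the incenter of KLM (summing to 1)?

(3/10, 29/70, 2/7)

The incenter has barycentric coordinates proportional to the opposite side lengths: (21 : 29 : 20).
Normalizing by 21+29+20 = 70 gives (3/10, 29/70, 2/7).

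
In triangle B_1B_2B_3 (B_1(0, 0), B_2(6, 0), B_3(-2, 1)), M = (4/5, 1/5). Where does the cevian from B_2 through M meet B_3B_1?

Barycentric coordinates of M with respect to B_1B_2B_3: (3/5, 1/5, 1/5).
On side B_3B_1 the B_2-coordinate is zero; dropping M's B_2-weight 1/5 and renormalizing the remaining 1/5 : 3/5 gives weights 1/4, 3/4 on B_3, B_1.
N = (1/4)·(-2, 1) + (3/4)·(0, 0) = (-1/2, 1/4).

(-1/2, 1/4)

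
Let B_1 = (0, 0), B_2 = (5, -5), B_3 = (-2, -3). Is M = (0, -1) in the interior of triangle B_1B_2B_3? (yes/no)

yes

Barycentric coordinates of M: (18/25, 2/25, 1/5).
The three coordinates are positive, positive, positive; a point is interior exactly when all three are positive.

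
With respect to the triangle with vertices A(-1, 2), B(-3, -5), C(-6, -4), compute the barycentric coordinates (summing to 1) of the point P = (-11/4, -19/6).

(1/4, 2/3, 1/12)

Signed area of the reference triangle: [ABC] = ½·((-1)·(-5−(-4)) + (-3)·(-4−2) + (-6)·(2−(-5))) = ½·(1 + 18 − 42) = -23/2.
[PBC] = ½·((-11/4)·(-5−(-4)) + (-3)·(-4−(-19/6)) + (-6)·(-19/6−(-5))) = ½·(11/4 + 5/2 − 11) = -23/8, so the A-coordinate is (-23/8)/(-23/2) = 1/4.
[APC] = ½·((-1)·(-19/6−(-4)) + (-11/4)·(-4−2) + (-6)·(2−(-19/6))) = ½·(-5/6 + 33/2 − 31) = -23/3, so the B-coordinate is 2/3.
[ABP] = ½·((-1)·(-5−(-19/6)) + (-3)·(-19/6−2) + (-11/4)·(2−(-5))) = ½·(11/6 + 31/2 − 77/4) = -23/24, so the C-coordinate is 1/12.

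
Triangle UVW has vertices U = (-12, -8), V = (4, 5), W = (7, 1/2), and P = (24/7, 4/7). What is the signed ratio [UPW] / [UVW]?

2/7

[UVW] = ½·((-12)·(5−(1/2)) + 4·(1/2−(-8)) + 7·(-8−5)) = ½·(-54 + 34 − 91) = -111/2.
[UPW] = ½·((-12)·(4/7−(1/2)) + (24/7)·(1/2−(-8)) + 7·(-8−(4/7))) = ½·(-6/7 + 204/7 − 60) = -111/7, so the ratio is (-111/7)/(-111/2) = 2/7.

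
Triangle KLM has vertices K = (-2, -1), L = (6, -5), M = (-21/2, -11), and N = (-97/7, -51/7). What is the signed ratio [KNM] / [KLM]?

-4/7

[KLM] = ½·((-2)·(-5−(-11)) + 6·(-11−(-1)) + (-21/2)·(-1−(-5))) = ½·(-12 − 60 − 42) = -57.
[KNM] = ½·((-2)·(-51/7−(-11)) + (-97/7)·(-11−(-1)) + (-21/2)·(-1−(-51/7))) = ½·(-52/7 + 970/7 − 66) = 228/7, so the ratio is (228/7)/(-57) = -4/7.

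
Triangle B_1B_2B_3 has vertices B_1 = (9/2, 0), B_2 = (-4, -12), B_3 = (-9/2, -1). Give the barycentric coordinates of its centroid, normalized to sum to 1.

The centroid is the average of the vertices, so each weight is 1/3.

(1/3, 1/3, 1/3)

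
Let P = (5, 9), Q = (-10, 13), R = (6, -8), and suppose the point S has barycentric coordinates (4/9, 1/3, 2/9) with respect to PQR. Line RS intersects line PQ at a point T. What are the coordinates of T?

(-10/7, 75/7)

Line RS meets PQ where the R-coordinate vanishes; zeroing S's R-weight and renormalizing leaves P, Q-weights 4/9 : 1/3 → (4/7, 3/7).
So T = (4/7)·P + (3/7)·Q = (-10/7, 75/7).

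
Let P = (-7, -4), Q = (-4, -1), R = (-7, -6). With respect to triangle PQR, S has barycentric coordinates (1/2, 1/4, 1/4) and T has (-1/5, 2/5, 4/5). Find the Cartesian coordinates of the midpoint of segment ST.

(-241/40, -163/40)

Barycentric coordinates of the midpoint are the average: (3/20, 13/40, 21/40).
Converting: (3/20)·P + (13/40)·Q + (21/40)·R = (-241/40, -163/40).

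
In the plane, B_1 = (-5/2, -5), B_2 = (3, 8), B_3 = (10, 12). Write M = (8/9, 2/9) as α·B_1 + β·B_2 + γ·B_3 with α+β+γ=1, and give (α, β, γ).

(2/3, 1/9, 2/9)

Signed area of the reference triangle: [B_1B_2B_3] = ½·((-5/2)·(8−12) + 3·(12−(-5)) + 10·(-5−8)) = ½·(10 + 51 − 130) = -69/2.
[MB_2B_3] = ½·((8/9)·(8−12) + 3·(12−(2/9)) + 10·(2/9−8)) = ½·(-32/9 + 106/3 − 700/9) = -23, so the B_1-coordinate is (-23)/(-69/2) = 2/3.
[B_1MB_3] = ½·((-5/2)·(2/9−12) + (8/9)·(12−(-5)) + 10·(-5−(2/9))) = ½·(265/9 + 136/9 − 470/9) = -23/6, so the B_2-coordinate is 1/9.
[B_1B_2M] = ½·((-5/2)·(8−(2/9)) + 3·(2/9−(-5)) + (8/9)·(-5−8)) = ½·(-175/9 + 47/3 − 104/9) = -23/3, so the B_3-coordinate is 2/9.
Check: 2/3 + 1/9 + 2/9 = 1.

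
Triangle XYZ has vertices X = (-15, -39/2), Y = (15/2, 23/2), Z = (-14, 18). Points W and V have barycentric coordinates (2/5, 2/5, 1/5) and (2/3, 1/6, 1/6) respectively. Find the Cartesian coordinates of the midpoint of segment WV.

Barycentric coordinates of the midpoint are the average: (8/15, 17/60, 11/60).
Converting: (8/15)·X + (17/60)·Y + (11/60)·Z = (-1013/120, -461/120).

(-1013/120, -461/120)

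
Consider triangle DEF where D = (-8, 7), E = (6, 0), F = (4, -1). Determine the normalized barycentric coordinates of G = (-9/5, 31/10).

(1/2, 1/10, 2/5)

Signed area of the reference triangle: [DEF] = ½·((-8)·(0−(-1)) + 6·(-1−7) + 4·(7−0)) = ½·(-8 − 48 + 28) = -14.
[GEF] = ½·((-9/5)·(0−(-1)) + 6·(-1−(31/10)) + 4·(31/10−0)) = ½·(-9/5 − 123/5 + 62/5) = -7, so the D-coordinate is (-7)/(-14) = 1/2.
[DGF] = ½·((-8)·(31/10−(-1)) + (-9/5)·(-1−7) + 4·(7−(31/10))) = ½·(-164/5 + 72/5 + 78/5) = -7/5, so the E-coordinate is 1/10.
[DEG] = ½·((-8)·(0−(31/10)) + 6·(31/10−7) + (-9/5)·(7−0)) = ½·(124/5 − 117/5 − 63/5) = -28/5, so the F-coordinate is 2/5.
Check: 1/2 + 1/10 + 2/5 = 1.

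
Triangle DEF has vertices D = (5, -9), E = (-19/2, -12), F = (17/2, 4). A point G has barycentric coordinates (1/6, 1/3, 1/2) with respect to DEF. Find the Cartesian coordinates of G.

(23/12, -7/2)

G = (1/6)·D + (1/3)·E + (1/2)·F.
x-coordinate: (1/6)·5 + (1/3)·(-19/2) + (1/2)·(17/2) = 23/12.
y-coordinate: (1/6)·(-9) + (1/3)·(-12) + (1/2)·4 = -7/2.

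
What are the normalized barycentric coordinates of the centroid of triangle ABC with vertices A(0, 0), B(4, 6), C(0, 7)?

The centroid is the average of the vertices, so each weight is 1/3.

(1/3, 1/3, 1/3)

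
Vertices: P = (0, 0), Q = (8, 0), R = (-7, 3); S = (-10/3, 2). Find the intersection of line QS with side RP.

Barycentric coordinates of S with respect to PQR: (1/6, 1/6, 2/3).
On side RP the Q-coordinate is zero; dropping S's Q-weight 1/6 and renormalizing the remaining 2/3 : 1/6 gives weights 4/5, 1/5 on R, P.
T = (4/5)·(-7, 3) + (1/5)·(0, 0) = (-28/5, 12/5).

(-28/5, 12/5)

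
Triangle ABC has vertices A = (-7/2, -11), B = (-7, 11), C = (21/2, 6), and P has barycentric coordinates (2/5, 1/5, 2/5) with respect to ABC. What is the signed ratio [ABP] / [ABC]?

2/5

The signed ratio [ABP]/[ABC] equals the barycentric coordinate of P at vertex C, which is 2/5.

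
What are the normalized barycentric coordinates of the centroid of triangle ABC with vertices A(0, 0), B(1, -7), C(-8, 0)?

(1/3, 1/3, 1/3)

The centroid is the average of the vertices, so each weight is 1/3.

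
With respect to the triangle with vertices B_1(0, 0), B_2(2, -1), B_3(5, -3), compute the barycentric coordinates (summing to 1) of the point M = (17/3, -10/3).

(-1/3, 1/3, 1)

Signed area of the reference triangle: [B_1B_2B_3] = ½·(0·(-1−(-3)) + 2·(-3−0) + 5·(0−(-1))) = ½·(0 − 6 + 5) = -1/2.
[MB_2B_3] = ½·((17/3)·(-1−(-3)) + 2·(-3−(-10/3)) + 5·(-10/3−(-1))) = ½·(34/3 + 2/3 − 35/3) = 1/6, so the B_1-coordinate is (1/6)/(-1/2) = -1/3.
[B_1MB_3] = ½·(0·(-10/3−(-3)) + (17/3)·(-3−0) + 5·(0−(-10/3))) = ½·(0 − 17 + 50/3) = -1/6, so the B_2-coordinate is 1/3.
[B_1B_2M] = ½·(0·(-1−(-10/3)) + 2·(-10/3−0) + (17/3)·(0−(-1))) = ½·(0 − 20/3 + 17/3) = -1/2, so the B_3-coordinate is 1.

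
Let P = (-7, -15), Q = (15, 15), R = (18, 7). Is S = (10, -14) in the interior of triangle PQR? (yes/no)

Barycentric coordinates of S: (127/266, -349/266, 244/133).
The three coordinates are positive, negative, positive; a point is interior exactly when all three are positive.

no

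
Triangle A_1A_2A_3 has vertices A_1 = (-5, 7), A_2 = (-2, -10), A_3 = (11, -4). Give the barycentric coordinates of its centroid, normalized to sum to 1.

(1/3, 1/3, 1/3)

The centroid is the average of the vertices, so each weight is 1/3.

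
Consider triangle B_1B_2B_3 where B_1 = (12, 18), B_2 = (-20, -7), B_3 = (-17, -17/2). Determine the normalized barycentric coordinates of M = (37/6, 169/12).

Signed area of the reference triangle: [B_1B_2B_3] = ½·(12·(-7−(-17/2)) + (-20)·(-17/2−18) + (-17)·(18−(-7))) = ½·(18 + 530 − 425) = 123/2.
[MB_2B_3] = ½·((37/6)·(-7−(-17/2)) + (-20)·(-17/2−(169/12)) + (-17)·(169/12−(-7))) = ½·(37/4 + 1355/3 − 4301/12) = 205/4, so the B_1-coordinate is (205/4)/(123/2) = 5/6.
[B_1MB_3] = ½·(12·(169/12−(-17/2)) + (37/6)·(-17/2−18) + (-17)·(18−(169/12))) = ½·(271 − 1961/12 − 799/12) = 41/2, so the B_2-coordinate is 1/3.
[B_1B_2M] = ½·(12·(-7−(169/12)) + (-20)·(169/12−18) + (37/6)·(18−(-7))) = ½·(-253 + 235/3 + 925/6) = -41/4, so the B_3-coordinate is -1/6.

(5/6, 1/3, -1/6)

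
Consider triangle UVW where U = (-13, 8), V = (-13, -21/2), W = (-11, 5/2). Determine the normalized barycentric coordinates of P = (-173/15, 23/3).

(7/15, -1/5, 11/15)

Signed area of the reference triangle: [UVW] = ½·((-13)·(-21/2−(5/2)) + (-13)·(5/2−8) + (-11)·(8−(-21/2))) = ½·(169 + 143/2 − 407/2) = 37/2.
[PVW] = ½·((-173/15)·(-21/2−(5/2)) + (-13)·(5/2−(23/3)) + (-11)·(23/3−(-21/2))) = ½·(2249/15 + 403/6 − 1199/6) = 259/30, so the U-coordinate is (259/30)/(37/2) = 7/15.
[UPW] = ½·((-13)·(23/3−(5/2)) + (-173/15)·(5/2−8) + (-11)·(8−(23/3))) = ½·(-403/6 + 1903/30 − 11/3) = -37/10, so the V-coordinate is -1/5.
[UVP] = ½·((-13)·(-21/2−(23/3)) + (-13)·(23/3−8) + (-173/15)·(8−(-21/2))) = ½·(1417/6 + 13/3 − 6401/30) = 407/30, so the W-coordinate is 11/15.
Check: 7/15 − 1/5 + 11/15 = 1.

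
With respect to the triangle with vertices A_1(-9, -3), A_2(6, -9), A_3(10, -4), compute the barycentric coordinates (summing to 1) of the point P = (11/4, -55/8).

(1/4, 5/8, 1/8)

Signed area of the reference triangle: [A_1A_2A_3] = ½·((-9)·(-9−(-4)) + 6·(-4−(-3)) + 10·(-3−(-9))) = ½·(45 − 6 + 60) = 99/2.
[PA_2A_3] = ½·((11/4)·(-9−(-4)) + 6·(-4−(-55/8)) + 10·(-55/8−(-9))) = ½·(-55/4 + 69/4 + 85/4) = 99/8, so the A_1-coordinate is (99/8)/(99/2) = 1/4.
[A_1PA_3] = ½·((-9)·(-55/8−(-4)) + (11/4)·(-4−(-3)) + 10·(-3−(-55/8))) = ½·(207/8 − 11/4 + 155/4) = 495/16, so the A_2-coordinate is 5/8.
[A_1A_2P] = ½·((-9)·(-9−(-55/8)) + 6·(-55/8−(-3)) + (11/4)·(-3−(-9))) = ½·(153/8 − 93/4 + 33/2) = 99/16, so the A_3-coordinate is 1/8.
Check: 1/4 + 5/8 + 1/8 = 1.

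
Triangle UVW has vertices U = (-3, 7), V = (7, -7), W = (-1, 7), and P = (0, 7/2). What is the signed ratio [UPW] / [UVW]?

[UVW] = ½·((-3)·(-7−7) + 7·(7−7) + (-1)·(7−(-7))) = ½·(42 + 0 − 14) = 14.
[UPW] = ½·((-3)·(7/2−7) + 0·(7−7) + (-1)·(7−(7/2))) = ½·(21/2 + 0 − 7/2) = 7/2, so the ratio is (7/2)/14 = 1/4.

1/4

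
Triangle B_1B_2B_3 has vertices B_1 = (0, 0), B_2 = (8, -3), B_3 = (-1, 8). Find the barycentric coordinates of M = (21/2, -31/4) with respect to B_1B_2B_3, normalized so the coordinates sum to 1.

Signed area of the reference triangle: [B_1B_2B_3] = ½·(0·(-3−8) + 8·(8−0) + (-1)·(0−(-3))) = ½·(0 + 64 − 3) = 61/2.
[MB_2B_3] = ½·((21/2)·(-3−8) + 8·(8−(-31/4)) + (-1)·(-31/4−(-3))) = ½·(-231/2 + 126 + 19/4) = 61/8, so the B_1-coordinate is (61/8)/(61/2) = 1/4.
[B_1MB_3] = ½·(0·(-31/4−8) + (21/2)·(8−0) + (-1)·(0−(-31/4))) = ½·(0 + 84 − 31/4) = 305/8, so the B_2-coordinate is 5/4.
[B_1B_2M] = ½·(0·(-3−(-31/4)) + 8·(-31/4−0) + (21/2)·(0−(-3))) = ½·(0 − 62 + 63/2) = -61/4, so the B_3-coordinate is -1/2.

(1/4, 5/4, -1/2)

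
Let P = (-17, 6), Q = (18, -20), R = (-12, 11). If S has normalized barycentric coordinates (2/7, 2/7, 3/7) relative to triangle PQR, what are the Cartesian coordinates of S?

(-34/7, 5/7)

S = (2/7)·P + (2/7)·Q + (3/7)·R.
x-coordinate: (2/7)·(-17) + (2/7)·18 + (3/7)·(-12) = -34/7.
y-coordinate: (2/7)·6 + (2/7)·(-20) + (3/7)·11 = 5/7.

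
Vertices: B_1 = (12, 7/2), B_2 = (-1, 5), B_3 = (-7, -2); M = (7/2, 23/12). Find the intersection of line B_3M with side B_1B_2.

Barycentric coordinates of M with respect to B_1B_2B_3: (1/2, 1/6, 1/3).
On side B_1B_2 the B_3-coordinate is zero; dropping M's B_3-weight 1/3 and renormalizing the remaining 1/2 : 1/6 gives weights 3/4, 1/4 on B_1, B_2.
N = (3/4)·(12, 7/2) + (1/4)·(-1, 5) = (35/4, 31/8).

(35/4, 31/8)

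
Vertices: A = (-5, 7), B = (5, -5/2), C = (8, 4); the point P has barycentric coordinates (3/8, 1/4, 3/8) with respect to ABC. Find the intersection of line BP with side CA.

(3/2, 11/2)

Line BP meets CA where the B-coordinate vanishes; zeroing P's B-weight and renormalizing leaves C, A-weights 3/8 : 3/8 → (1/2, 1/2).
So Q = (1/2)·C + (1/2)·A = (3/2, 11/2).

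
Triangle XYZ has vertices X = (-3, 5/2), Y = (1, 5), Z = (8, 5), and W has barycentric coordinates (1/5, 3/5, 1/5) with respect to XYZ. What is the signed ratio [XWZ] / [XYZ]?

3/5

The signed ratio [XWZ]/[XYZ] equals the barycentric coordinate of W at vertex Y, which is 3/5.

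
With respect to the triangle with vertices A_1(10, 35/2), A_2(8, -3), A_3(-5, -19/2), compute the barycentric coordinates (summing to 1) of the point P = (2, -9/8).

(1/4, 1/4, 1/2)

Signed area of the reference triangle: [A_1A_2A_3] = ½·(10·(-3−(-19/2)) + 8·(-19/2−(35/2)) + (-5)·(35/2−(-3))) = ½·(65 − 216 − 205/2) = -507/4.
[PA_2A_3] = ½·(2·(-3−(-19/2)) + 8·(-19/2−(-9/8)) + (-5)·(-9/8−(-3))) = ½·(13 − 67 − 75/8) = -507/16, so the A_1-coordinate is (-507/16)/(-507/4) = 1/4.
[A_1PA_3] = ½·(10·(-9/8−(-19/2)) + 2·(-19/2−(35/2)) + (-5)·(35/2−(-9/8))) = ½·(335/4 − 54 − 745/8) = -507/16, so the A_2-coordinate is 1/4.
[A_1A_2P] = ½·(10·(-3−(-9/8)) + 8·(-9/8−(35/2)) + 2·(35/2−(-3))) = ½·(-75/4 − 149 + 41) = -507/8, so the A_3-coordinate is 1/2.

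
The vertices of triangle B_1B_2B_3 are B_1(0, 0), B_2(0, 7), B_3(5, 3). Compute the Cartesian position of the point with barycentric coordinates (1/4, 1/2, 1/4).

M = (1/4)·B_1 + (1/2)·B_2 + (1/4)·B_3.
x-coordinate: (1/4)·0 + (1/2)·0 + (1/4)·5 = 5/4.
y-coordinate: (1/4)·0 + (1/2)·7 + (1/4)·3 = 17/4.

(5/4, 17/4)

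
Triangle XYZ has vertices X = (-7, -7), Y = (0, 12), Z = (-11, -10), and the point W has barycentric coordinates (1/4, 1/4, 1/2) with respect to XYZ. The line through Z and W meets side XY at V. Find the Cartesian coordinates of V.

(-7/2, 5/2)

Line ZW meets XY where the Z-coordinate vanishes; zeroing W's Z-weight and renormalizing leaves X, Y-weights 1/4 : 1/4 → (1/2, 1/2).
So V = (1/2)·X + (1/2)·Y = (-7/2, 5/2).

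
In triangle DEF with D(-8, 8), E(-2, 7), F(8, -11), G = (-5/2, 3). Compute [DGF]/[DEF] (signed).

1/4

[DEF] = ½·((-8)·(7−(-11)) + (-2)·(-11−8) + 8·(8−7)) = ½·(-144 + 38 + 8) = -49.
[DGF] = ½·((-8)·(3−(-11)) + (-5/2)·(-11−8) + 8·(8−3)) = ½·(-112 + 95/2 + 40) = -49/4, so the ratio is (-49/4)/(-49) = 1/4.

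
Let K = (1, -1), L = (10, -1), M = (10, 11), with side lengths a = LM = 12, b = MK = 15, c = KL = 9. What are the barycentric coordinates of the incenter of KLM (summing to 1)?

The incenter has barycentric coordinates proportional to the opposite side lengths: (12 : 15 : 9).
Normalizing by 12+15+9 = 36 gives (1/3, 5/12, 1/4).

(1/3, 5/12, 1/4)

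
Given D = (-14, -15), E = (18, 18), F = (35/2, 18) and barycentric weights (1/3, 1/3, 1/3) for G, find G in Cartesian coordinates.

(43/6, 7)

G = (1/3)·D + (1/3)·E + (1/3)·F.
x-coordinate: (1/3)·(-14) + (1/3)·18 + (1/3)·(35/2) = 43/6.
y-coordinate: (1/3)·(-15) + (1/3)·18 + (1/3)·18 = 7.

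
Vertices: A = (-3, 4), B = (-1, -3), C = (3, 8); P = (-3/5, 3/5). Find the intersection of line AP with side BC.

Barycentric coordinates of P with respect to ABC: (1/5, 3/5, 1/5).
On side BC the A-coordinate is zero; dropping P's A-weight 1/5 and renormalizing the remaining 3/5 : 1/5 gives weights 3/4, 1/4 on B, C.
Q = (3/4)·(-1, -3) + (1/4)·(3, 8) = (0, -1/4).

(0, -1/4)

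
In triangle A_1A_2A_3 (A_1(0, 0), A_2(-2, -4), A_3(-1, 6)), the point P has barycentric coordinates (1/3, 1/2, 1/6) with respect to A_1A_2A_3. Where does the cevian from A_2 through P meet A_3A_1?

(-1/3, 2)

Line A_2P meets A_3A_1 where the A_2-coordinate vanishes; zeroing P's A_2-weight and renormalizing leaves A_3, A_1-weights 1/6 : 1/3 → (1/3, 2/3).
So Q = (1/3)·A_3 + (2/3)·A_1 = (-1/3, 2).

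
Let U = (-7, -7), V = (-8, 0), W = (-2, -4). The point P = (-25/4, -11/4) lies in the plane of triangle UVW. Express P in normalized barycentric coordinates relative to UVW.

(1/4, 1/2, 1/4)

Signed area of the reference triangle: [UVW] = ½·((-7)·(0−(-4)) + (-8)·(-4−(-7)) + (-2)·(-7−0)) = ½·(-28 − 24 + 14) = -19.
[PVW] = ½·((-25/4)·(0−(-4)) + (-8)·(-4−(-11/4)) + (-2)·(-11/4−0)) = ½·(-25 + 10 + 11/2) = -19/4, so the U-coordinate is (-19/4)/(-19) = 1/4.
[UPW] = ½·((-7)·(-11/4−(-4)) + (-25/4)·(-4−(-7)) + (-2)·(-7−(-11/4))) = ½·(-35/4 − 75/4 + 17/2) = -19/2, so the V-coordinate is 1/2.
[UVP] = ½·((-7)·(0−(-11/4)) + (-8)·(-11/4−(-7)) + (-25/4)·(-7−0)) = ½·(-77/4 − 34 + 175/4) = -19/4, so the W-coordinate is 1/4.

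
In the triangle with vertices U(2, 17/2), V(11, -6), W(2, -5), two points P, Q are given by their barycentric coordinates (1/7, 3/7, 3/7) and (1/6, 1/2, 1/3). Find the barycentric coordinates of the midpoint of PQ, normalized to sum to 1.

Since both coordinate triples sum to 1, the midpoint's barycentrics are the componentwise average.
(1/7+1/6)/2 = 13/84; similarly 13/28 and 8/21.

(13/84, 13/28, 8/21)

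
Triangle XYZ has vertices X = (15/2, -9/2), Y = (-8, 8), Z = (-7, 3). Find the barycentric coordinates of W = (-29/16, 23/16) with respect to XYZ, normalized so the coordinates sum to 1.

(3/8, 1/4, 3/8)

Signed area of the reference triangle: [XYZ] = ½·((15/2)·(8−3) + (-8)·(3−(-9/2)) + (-7)·(-9/2−8)) = ½·(75/2 − 60 + 175/2) = 65/2.
[WYZ] = ½·((-29/16)·(8−3) + (-8)·(3−(23/16)) + (-7)·(23/16−8)) = ½·(-145/16 − 25/2 + 735/16) = 195/16, so the X-coordinate is (195/16)/(65/2) = 3/8.
[XWZ] = ½·((15/2)·(23/16−3) + (-29/16)·(3−(-9/2)) + (-7)·(-9/2−(23/16))) = ½·(-375/32 − 435/32 + 665/16) = 65/8, so the Y-coordinate is 1/4.
[XYW] = ½·((15/2)·(8−(23/16)) + (-8)·(23/16−(-9/2)) + (-29/16)·(-9/2−8)) = ½·(1575/32 − 95/2 + 725/32) = 195/16, so the Z-coordinate is 3/8.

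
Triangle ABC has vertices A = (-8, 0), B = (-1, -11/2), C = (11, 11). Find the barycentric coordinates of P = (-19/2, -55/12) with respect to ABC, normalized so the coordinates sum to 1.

(5/6, 7/18, -2/9)

Signed area of the reference triangle: [ABC] = ½·((-8)·(-11/2−11) + (-1)·(11−0) + 11·(0−(-11/2))) = ½·(132 − 11 + 121/2) = 363/4.
[PBC] = ½·((-19/2)·(-11/2−11) + (-1)·(11−(-55/12)) + 11·(-55/12−(-11/2))) = ½·(627/4 − 187/12 + 121/12) = 605/8, so the A-coordinate is (605/8)/(363/4) = 5/6.
[APC] = ½·((-8)·(-55/12−11) + (-19/2)·(11−0) + 11·(0−(-55/12))) = ½·(374/3 − 209/2 + 605/12) = 847/24, so the B-coordinate is 7/18.
[ABP] = ½·((-8)·(-11/2−(-55/12)) + (-1)·(-55/12−0) + (-19/2)·(0−(-11/2))) = ½·(22/3 + 55/12 − 209/4) = -121/6, so the C-coordinate is -2/9.
Check: 5/6 + 7/18 − 2/9 = 1.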